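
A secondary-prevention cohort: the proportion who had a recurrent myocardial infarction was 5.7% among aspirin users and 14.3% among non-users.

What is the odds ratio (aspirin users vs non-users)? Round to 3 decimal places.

odds, aspirin users = 0.0570/0.9430 = 0.0604
odds, non-users = 0.1430/0.8570 = 0.1669
OR = 0.0604 / 0.1669 = 0.362

0.362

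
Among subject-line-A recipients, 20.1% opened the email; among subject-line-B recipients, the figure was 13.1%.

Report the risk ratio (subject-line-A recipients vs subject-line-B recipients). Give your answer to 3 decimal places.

RR = 0.2010 / 0.1310 = 1.534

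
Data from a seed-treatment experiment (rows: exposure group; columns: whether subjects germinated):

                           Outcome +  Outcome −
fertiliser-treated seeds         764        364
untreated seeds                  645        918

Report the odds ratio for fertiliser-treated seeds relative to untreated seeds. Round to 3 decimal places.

OR ≈ 2.987

odds, fertiliser-treated seeds = 764/364 = 2.0989
odds, untreated seeds = 645/918 = 0.7026
OR = 2.0989 / 0.7026 = 2.987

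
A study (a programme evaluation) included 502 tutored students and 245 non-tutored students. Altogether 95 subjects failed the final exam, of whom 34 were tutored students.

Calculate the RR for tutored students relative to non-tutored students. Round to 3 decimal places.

tutored students without the outcome: 502 − 34 = 468
non-tutored students with the outcome: 95 − 34 = 61
non-tutored students without the outcome: 245 − 61 = 184
risk, tutored students = 34/502 = 0.0677
risk, non-tutored students = 61/245 = 0.2490
RR = 0.0677 / 0.2490 = 0.272

RR = 0.272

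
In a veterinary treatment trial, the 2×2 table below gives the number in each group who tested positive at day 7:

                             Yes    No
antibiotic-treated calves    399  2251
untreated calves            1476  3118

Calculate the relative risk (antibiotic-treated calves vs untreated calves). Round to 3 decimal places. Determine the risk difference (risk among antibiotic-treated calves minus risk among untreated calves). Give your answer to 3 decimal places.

RR = 0.469; RD = -0.171

risk, antibiotic-treated calves = 399/2650 = 0.1506
risk, untreated calves = 1476/4594 = 0.3213
RR = 0.1506 / 0.3213 = 0.469
risk difference = 0.1506 − 0.3213 = -0.171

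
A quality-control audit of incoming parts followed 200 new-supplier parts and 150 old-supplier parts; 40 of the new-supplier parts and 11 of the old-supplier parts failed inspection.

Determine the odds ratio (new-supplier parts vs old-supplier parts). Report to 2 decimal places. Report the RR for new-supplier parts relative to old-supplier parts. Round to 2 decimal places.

odds, new-supplier parts = 40/160 = 0.2500
odds, old-supplier parts = 11/139 = 0.0791
OR = 0.2500 / 0.0791 = 3.16
risk, new-supplier parts = 40/200 = 0.2000
risk, old-supplier parts = 11/150 = 0.0733
RR = 0.2000 / 0.0733 = 2.73

OR = 3.16; RR = 2.73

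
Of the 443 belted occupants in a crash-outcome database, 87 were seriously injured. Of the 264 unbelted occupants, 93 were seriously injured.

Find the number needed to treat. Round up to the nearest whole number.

risk, belted occupants = 87/443 = 0.196388
risk, unbelted occupants = 93/264 = 0.352273
absolute risk difference = 0.155884
1 / 0.155884 = 6.415 → round up → 7

NNT: 7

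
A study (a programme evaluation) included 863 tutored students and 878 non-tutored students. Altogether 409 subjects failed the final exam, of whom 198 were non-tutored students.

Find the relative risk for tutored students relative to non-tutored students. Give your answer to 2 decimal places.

tutored students with the outcome: 409 − 198 = 211
tutored students without the outcome: 863 − 211 = 652
non-tutored students without the outcome: 878 − 198 = 680
risk, tutored students = 211/863 = 0.2445
risk, non-tutored students = 198/878 = 0.2255
RR = 0.2445 / 0.2255 = 1.08

RR ≈ 1.08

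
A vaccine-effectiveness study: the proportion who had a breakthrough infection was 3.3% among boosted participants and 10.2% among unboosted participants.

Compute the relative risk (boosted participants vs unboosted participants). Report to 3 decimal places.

RR = 0.03300 / 0.10200 = 0.324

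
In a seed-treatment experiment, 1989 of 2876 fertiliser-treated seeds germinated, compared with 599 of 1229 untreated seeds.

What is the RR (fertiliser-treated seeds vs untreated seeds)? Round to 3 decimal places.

risk, fertiliser-treated seeds = 1989/2876 = 0.6916
risk, untreated seeds = 599/1229 = 0.4874
RR = 0.6916 / 0.4874 = 1.419

RR: 1.419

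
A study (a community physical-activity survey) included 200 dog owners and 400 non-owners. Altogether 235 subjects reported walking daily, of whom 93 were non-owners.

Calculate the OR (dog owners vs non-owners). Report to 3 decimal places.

OR: 8.082

dog owners with the outcome: 235 − 93 = 142
dog owners without the outcome: 200 − 142 = 58
non-owners without the outcome: 400 − 93 = 307
OR = (142 × 307) / (58 × 93) = 43594/5394 ≈ 8.082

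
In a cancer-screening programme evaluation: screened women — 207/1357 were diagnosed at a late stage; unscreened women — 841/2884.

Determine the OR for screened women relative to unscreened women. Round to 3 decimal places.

OR = (207 × 2043) / (1150 × 841) = 422901/967150 ≈ 0.437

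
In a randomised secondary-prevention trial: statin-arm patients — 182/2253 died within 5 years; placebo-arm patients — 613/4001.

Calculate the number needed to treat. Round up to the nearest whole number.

risk, statin-arm patients = 182/2253 = 0.080781
risk, placebo-arm patients = 613/4001 = 0.153212
absolute risk difference = 0.072431
1 / 0.072431 = 13.806 → round up → 14

14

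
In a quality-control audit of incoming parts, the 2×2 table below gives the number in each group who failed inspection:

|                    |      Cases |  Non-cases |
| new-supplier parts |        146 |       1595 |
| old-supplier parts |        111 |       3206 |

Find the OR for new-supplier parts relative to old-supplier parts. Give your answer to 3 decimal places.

OR = (146 × 3206) / (1595 × 111) = 468076/177045 ≈ 2.644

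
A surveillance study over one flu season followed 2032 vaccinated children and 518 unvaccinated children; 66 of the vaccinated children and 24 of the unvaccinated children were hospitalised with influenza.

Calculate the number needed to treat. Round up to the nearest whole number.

risk, vaccinated children = 66/2032 = 0.032480
risk, unvaccinated children = 24/518 = 0.046332
absolute risk difference = 0.013852
1 / 0.013852 = 72.192 → round up → 73

NNT = 73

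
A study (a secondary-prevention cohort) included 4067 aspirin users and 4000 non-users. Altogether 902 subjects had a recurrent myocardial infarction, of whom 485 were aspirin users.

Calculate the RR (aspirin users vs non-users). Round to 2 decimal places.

aspirin users without the outcome: 4067 − 485 = 3582
non-users with the outcome: 902 − 485 = 417
non-users without the outcome: 4000 − 417 = 3583
risk, aspirin users = 485/4067 = 0.1193
risk, non-users = 417/4000 = 0.1042
RR = 0.1193 / 0.1042 = 1.14

RR: 1.14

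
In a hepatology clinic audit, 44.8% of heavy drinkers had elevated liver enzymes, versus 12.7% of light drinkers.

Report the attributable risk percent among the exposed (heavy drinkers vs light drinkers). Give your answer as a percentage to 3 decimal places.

AR% = (0.4480 − 0.1270) / 0.4480 = 0.7165 → 71.652%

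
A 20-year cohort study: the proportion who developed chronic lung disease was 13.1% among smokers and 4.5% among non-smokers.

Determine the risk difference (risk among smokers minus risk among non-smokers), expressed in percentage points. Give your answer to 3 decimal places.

8.600

risk difference = 0.13100 − 0.04500 = 0.08600 → 8.600 percentage points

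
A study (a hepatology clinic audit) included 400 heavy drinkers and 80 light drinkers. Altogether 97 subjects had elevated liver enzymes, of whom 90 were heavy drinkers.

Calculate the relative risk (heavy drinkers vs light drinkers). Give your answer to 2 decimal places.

heavy drinkers without the outcome: 400 − 90 = 310
light drinkers with the outcome: 97 − 90 = 7
light drinkers without the outcome: 80 − 7 = 73
risk, heavy drinkers = 90/400 = 0.2250
risk, light drinkers = 7/80 = 0.0875
RR = 0.2250 / 0.0875 = 2.57

RR ≈ 2.57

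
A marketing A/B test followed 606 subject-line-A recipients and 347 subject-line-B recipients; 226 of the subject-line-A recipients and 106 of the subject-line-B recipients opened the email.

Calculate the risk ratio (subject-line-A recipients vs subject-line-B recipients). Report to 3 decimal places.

1.221

risk, subject-line-A recipients = 226/606 = 0.3729
risk, subject-line-B recipients = 106/347 = 0.3055
RR = 0.3729 / 0.3055 = 1.221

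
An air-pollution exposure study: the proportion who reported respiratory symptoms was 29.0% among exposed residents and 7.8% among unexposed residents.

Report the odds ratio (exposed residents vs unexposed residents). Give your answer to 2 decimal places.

OR: 4.83

odds, exposed residents = 0.2900/0.7100 = 0.4085
odds, unexposed residents = 0.0780/0.9220 = 0.0846
OR = 0.4085 / 0.0846 = 4.83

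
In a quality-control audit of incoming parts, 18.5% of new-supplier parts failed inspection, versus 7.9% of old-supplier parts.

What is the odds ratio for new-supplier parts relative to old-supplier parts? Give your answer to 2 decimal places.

OR ≈ 2.65

odds, new-supplier parts = 0.1850/0.8150 = 0.2270
odds, old-supplier parts = 0.0790/0.9210 = 0.0858
OR = 0.2270 / 0.0858 = 2.65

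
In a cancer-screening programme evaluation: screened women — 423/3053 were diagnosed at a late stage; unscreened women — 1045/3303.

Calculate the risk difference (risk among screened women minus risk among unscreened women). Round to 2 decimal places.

RD ≈ -0.18

risk, screened women = 423/3053 = 0.1386
risk, unscreened women = 1045/3303 = 0.3164
risk difference = 0.1386 − 0.3164 = -0.18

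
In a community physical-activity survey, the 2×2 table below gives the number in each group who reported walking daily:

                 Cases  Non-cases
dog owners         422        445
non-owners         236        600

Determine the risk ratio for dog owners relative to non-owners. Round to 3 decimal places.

RR = 1.724

risk, dog owners = 422/867 = 0.4867
risk, non-owners = 236/836 = 0.2823
RR = 0.4867 / 0.2823 = 1.724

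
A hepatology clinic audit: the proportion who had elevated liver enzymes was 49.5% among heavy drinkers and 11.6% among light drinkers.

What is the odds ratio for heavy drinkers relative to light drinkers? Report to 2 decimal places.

odds, heavy drinkers = 0.4950/0.5050 = 0.9802
odds, light drinkers = 0.1160/0.8840 = 0.1312
OR = 0.9802 / 0.1312 = 7.47

OR: 7.47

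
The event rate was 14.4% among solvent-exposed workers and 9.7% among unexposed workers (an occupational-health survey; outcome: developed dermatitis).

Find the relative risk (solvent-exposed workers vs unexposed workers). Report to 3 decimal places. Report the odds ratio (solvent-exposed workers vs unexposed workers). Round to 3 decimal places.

RR = 0.1440 / 0.0970 = 1.485
odds, solvent-exposed workers = 0.1440/0.8560 = 0.1682
odds, unexposed workers = 0.0970/0.9030 = 0.1074
OR = 0.1682 / 0.1074 = 1.566

RR = 1.485; OR = 1.566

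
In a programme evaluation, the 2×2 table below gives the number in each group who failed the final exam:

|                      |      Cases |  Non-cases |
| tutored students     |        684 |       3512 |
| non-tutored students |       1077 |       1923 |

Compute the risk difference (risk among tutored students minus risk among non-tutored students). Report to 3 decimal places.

risk, tutored students = 684/4196 = 0.1630
risk, non-tutored students = 1077/3000 = 0.3590
risk difference = 0.1630 − 0.3590 = -0.196

RD = -0.196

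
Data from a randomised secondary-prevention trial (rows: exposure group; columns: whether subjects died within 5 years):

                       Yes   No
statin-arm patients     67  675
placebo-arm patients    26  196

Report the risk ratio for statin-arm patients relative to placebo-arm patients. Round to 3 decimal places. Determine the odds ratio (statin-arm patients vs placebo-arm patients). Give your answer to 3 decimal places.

risk, statin-arm patients = 67/742 = 0.0903
risk, placebo-arm patients = 26/222 = 0.1171
RR = 0.0903 / 0.1171 = 0.771
OR = (67 × 196) / (675 × 26) = 13132/17550 ≈ 0.748

RR = 0.771; OR = 0.748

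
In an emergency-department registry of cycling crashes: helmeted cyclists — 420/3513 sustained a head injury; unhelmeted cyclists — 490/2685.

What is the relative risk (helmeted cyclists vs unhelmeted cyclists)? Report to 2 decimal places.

0.66

risk, helmeted cyclists = 420/3513 = 0.1196
risk, unhelmeted cyclists = 490/2685 = 0.1825
RR = 0.1196 / 0.1825 = 0.66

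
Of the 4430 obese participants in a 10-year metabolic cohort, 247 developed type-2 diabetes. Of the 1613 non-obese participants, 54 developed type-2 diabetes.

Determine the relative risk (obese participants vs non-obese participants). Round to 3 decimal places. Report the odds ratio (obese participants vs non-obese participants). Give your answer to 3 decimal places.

risk, obese participants = 247/4430 = 0.05576
risk, non-obese participants = 54/1613 = 0.03348
RR = 0.05576 / 0.03348 = 1.665
odds, obese participants = 247/4183 = 0.05905
odds, non-obese participants = 54/1559 = 0.03464
OR = 0.05905 / 0.03464 = 1.705

RR = 1.665; OR = 1.705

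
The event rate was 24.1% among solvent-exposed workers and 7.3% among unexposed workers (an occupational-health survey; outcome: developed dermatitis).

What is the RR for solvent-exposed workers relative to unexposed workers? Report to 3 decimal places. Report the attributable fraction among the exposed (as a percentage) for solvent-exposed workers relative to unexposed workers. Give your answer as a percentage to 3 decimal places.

RR = 0.2410 / 0.0730 = 3.301
AR% = (0.2410 − 0.0730) / 0.2410 = 0.6971 → 69.710%

RR = 3.301; AR% = 69.710%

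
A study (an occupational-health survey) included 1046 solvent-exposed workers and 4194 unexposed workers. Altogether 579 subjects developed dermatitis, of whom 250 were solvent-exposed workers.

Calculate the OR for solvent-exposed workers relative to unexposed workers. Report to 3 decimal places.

OR = 3.690

solvent-exposed workers without the outcome: 1046 − 250 = 796
unexposed workers with the outcome: 579 − 250 = 329
unexposed workers without the outcome: 4194 − 329 = 3865
OR = (250 × 3865) / (796 × 329) = 966250/261884 ≈ 3.690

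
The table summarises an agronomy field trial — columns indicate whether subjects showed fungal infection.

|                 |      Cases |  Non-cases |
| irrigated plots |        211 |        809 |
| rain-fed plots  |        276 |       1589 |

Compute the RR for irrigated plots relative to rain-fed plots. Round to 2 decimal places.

RR: 1.40

risk, irrigated plots = 211/1020 = 0.2069
risk, rain-fed plots = 276/1865 = 0.1480
RR = 0.2069 / 0.1480 = 1.40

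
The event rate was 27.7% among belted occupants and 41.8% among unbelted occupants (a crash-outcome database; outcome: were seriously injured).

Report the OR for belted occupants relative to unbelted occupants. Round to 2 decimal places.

0.53

odds, belted occupants = 0.2770/0.7230 = 0.3831
odds, unbelted occupants = 0.4180/0.5820 = 0.7182
OR = 0.3831 / 0.7182 = 0.53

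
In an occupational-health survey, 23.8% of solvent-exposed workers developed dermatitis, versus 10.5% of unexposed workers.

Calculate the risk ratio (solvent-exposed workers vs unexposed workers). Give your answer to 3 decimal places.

RR = 0.2380 / 0.1050 = 2.267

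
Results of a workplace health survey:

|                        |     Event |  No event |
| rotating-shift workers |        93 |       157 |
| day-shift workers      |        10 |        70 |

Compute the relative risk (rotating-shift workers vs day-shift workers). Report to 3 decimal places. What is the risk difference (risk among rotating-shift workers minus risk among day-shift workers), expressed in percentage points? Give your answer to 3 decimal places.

RR = 2.976; RD = 24.700

risk, rotating-shift workers = 93/250 = 0.3720
risk, day-shift workers = 10/80 = 0.1250
RR = 0.3720 / 0.1250 = 2.976
risk difference = 0.3720 − 0.1250 = 0.2470 → 24.700 percentage points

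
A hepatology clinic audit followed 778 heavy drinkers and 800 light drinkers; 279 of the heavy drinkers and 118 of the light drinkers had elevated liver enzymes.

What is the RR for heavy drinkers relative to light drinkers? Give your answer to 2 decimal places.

risk, heavy drinkers = 279/778 = 0.3586
risk, light drinkers = 118/800 = 0.1475
RR = 0.3586 / 0.1475 = 2.43

RR ≈ 2.43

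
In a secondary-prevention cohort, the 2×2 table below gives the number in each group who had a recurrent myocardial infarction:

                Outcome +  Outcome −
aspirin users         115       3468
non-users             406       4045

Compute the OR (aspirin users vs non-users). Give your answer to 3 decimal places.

OR = (115 × 4045) / (3468 × 406) = 465175/1408008 ≈ 0.330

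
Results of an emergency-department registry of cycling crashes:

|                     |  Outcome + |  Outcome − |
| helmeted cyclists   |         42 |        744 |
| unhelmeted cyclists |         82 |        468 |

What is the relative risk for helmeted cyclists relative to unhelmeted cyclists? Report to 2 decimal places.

RR: 0.36

risk, helmeted cyclists = 42/786 = 0.0534
risk, unhelmeted cyclists = 82/550 = 0.1491
RR = 0.0534 / 0.1491 = 0.36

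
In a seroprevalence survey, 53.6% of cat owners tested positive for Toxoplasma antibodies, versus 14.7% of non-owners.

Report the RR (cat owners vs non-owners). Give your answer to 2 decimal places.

RR = 0.5360 / 0.1470 = 3.65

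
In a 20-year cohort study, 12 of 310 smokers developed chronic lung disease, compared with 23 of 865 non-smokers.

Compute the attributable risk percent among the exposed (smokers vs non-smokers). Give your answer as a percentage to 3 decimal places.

AR% = 31.310%

risk, smokers = 12/310 = 0.03871
risk, non-smokers = 23/865 = 0.02659
AR% = (0.03871 − 0.02659) / 0.03871 = 0.3131 → 31.310%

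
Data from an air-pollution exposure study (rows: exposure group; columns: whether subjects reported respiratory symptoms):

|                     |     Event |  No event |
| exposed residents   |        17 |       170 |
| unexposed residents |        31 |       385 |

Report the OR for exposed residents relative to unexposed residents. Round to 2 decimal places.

odds, exposed residents = 17/170 = 0.1000
odds, unexposed residents = 31/385 = 0.0805
OR = 0.1000 / 0.0805 = 1.24

OR ≈ 1.24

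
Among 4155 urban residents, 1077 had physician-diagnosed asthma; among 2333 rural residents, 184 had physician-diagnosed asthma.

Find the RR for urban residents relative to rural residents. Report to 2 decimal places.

RR ≈ 3.29

risk, urban residents = 1077/4155 = 0.2592
risk, rural residents = 184/2333 = 0.0789
RR = 0.2592 / 0.0789 = 3.29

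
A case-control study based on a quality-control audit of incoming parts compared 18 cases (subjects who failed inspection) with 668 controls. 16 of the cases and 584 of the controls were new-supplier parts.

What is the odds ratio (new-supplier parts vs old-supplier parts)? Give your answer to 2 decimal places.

1.15

odds, new-supplier parts = 16/584 = 0.02740
odds, old-supplier parts = 2/84 = 0.02381
OR = 0.02740 / 0.02381 = 1.15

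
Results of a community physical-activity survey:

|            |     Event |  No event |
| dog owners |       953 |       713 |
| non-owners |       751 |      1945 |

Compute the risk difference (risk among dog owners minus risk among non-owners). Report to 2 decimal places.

0.29

risk, dog owners = 953/1666 = 0.5720
risk, non-owners = 751/2696 = 0.2786
risk difference = 0.5720 − 0.2786 = 0.29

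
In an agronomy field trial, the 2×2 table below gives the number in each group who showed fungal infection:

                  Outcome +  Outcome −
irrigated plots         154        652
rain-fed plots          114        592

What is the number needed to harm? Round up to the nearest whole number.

risk, irrigated plots = 154/806 = 0.191067
risk, rain-fed plots = 114/706 = 0.161473
absolute risk difference = 0.029594
1 / 0.029594 = 33.791 → round up → 34

NNH: 34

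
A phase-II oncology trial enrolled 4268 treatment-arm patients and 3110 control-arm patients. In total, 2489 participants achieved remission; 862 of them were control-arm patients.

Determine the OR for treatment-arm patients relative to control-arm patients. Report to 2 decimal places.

1.61

treatment-arm patients with the outcome: 2489 − 862 = 1627
treatment-arm patients without the outcome: 4268 − 1627 = 2641
control-arm patients without the outcome: 3110 − 862 = 2248
odds, treatment-arm patients = 1627/2641 = 0.6161
odds, control-arm patients = 862/2248 = 0.3835
OR = 0.6161 / 0.3835 = 1.61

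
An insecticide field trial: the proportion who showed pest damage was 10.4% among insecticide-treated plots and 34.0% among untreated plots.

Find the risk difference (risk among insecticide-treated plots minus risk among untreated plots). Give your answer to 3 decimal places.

risk difference = 0.1040 − 0.3400 = -0.236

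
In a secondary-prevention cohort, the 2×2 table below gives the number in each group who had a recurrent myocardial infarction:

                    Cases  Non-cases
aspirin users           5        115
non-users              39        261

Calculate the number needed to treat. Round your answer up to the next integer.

12

risk, aspirin users = 5/120 = 0.041667
risk, non-users = 39/300 = 0.130000
absolute risk difference = 0.088333
1 / 0.088333 = 11.321 → round up → 12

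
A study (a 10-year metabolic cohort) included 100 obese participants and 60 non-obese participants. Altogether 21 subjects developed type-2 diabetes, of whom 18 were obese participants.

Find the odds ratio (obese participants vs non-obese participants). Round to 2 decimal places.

4.17

obese participants without the outcome: 100 − 18 = 82
non-obese participants with the outcome: 21 − 18 = 3
non-obese participants without the outcome: 60 − 3 = 57
OR = (18 × 57) / (82 × 3) = 1026/246 ≈ 4.17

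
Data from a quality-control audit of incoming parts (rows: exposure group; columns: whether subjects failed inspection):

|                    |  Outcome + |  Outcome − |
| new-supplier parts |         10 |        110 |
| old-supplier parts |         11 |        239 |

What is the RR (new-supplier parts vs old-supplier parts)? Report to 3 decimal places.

risk, new-supplier parts = 10/120 = 0.08333
risk, old-supplier parts = 11/250 = 0.04400
RR = 0.08333 / 0.04400 = 1.894

RR ≈ 1.894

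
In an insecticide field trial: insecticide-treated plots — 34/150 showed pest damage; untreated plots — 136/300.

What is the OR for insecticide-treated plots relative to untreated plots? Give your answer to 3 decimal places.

OR = (34 × 164) / (116 × 136) = 5576/15776 ≈ 0.353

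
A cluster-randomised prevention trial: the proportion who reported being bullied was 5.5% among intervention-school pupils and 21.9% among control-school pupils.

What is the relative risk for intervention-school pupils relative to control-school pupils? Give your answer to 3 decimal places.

RR = 0.0550 / 0.2190 = 0.251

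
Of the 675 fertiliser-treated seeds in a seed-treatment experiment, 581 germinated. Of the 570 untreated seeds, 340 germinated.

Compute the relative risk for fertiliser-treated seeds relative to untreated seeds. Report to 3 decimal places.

RR ≈ 1.443

risk, fertiliser-treated seeds = 581/675 = 0.8607
risk, untreated seeds = 340/570 = 0.5965
RR = 0.8607 / 0.5965 = 1.443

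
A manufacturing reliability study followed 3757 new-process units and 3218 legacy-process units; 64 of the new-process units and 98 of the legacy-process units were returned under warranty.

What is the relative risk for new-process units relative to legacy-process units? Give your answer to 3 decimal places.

risk, new-process units = 64/3757 = 0.01703
risk, legacy-process units = 98/3218 = 0.03045
RR = 0.01703 / 0.03045 = 0.559

RR ≈ 0.559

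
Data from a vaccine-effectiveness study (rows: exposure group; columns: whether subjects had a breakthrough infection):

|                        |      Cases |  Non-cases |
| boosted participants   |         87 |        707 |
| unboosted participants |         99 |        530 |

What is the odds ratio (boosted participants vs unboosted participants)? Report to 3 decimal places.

0.659

odds, boosted participants = 87/707 = 0.1231
odds, unboosted participants = 99/530 = 0.1868
OR = 0.1231 / 0.1868 = 0.659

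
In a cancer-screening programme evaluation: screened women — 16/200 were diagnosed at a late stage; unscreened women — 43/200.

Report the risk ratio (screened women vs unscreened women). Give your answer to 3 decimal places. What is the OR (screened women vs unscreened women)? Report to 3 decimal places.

risk, screened women = 16/200 = 0.0800
risk, unscreened women = 43/200 = 0.2150
RR = 0.0800 / 0.2150 = 0.372
OR = (16 × 157) / (184 × 43) = 2512/7912 ≈ 0.317

RR = 0.372; OR = 0.317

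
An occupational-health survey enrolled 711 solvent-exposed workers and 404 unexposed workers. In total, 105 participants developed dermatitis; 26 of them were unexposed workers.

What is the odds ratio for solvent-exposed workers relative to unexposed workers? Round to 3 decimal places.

solvent-exposed workers with the outcome: 105 − 26 = 79
solvent-exposed workers without the outcome: 711 − 79 = 632
unexposed workers without the outcome: 404 − 26 = 378
OR = (79 × 378) / (632 × 26) = 29862/16432 ≈ 1.817

OR: 1.817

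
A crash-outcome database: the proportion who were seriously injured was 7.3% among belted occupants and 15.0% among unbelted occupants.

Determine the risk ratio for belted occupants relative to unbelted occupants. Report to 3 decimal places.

RR = 0.0730 / 0.1500 = 0.487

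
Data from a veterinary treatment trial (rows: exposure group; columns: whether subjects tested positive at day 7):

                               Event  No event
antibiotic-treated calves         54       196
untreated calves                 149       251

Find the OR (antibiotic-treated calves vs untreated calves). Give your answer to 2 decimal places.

OR = (54 × 251) / (196 × 149) = 13554/29204 ≈ 0.46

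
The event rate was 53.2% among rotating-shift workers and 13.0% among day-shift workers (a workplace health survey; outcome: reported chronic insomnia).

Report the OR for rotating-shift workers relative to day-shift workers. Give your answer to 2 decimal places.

odds, rotating-shift workers = 0.5320/0.4680 = 1.1368
odds, day-shift workers = 0.1300/0.8700 = 0.1494
OR = 1.1368 / 0.1494 = 7.61

OR: 7.61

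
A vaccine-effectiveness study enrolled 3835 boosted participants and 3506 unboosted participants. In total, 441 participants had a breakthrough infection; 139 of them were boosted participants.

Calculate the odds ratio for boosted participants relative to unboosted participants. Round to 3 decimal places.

boosted participants without the outcome: 3835 − 139 = 3696
unboosted participants with the outcome: 441 − 139 = 302
unboosted participants without the outcome: 3506 − 302 = 3204
OR = (139 × 3204) / (3696 × 302) = 445356/1116192 ≈ 0.399

0.399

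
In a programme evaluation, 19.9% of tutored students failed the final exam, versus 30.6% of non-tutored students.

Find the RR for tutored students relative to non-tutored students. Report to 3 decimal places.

RR = 0.1990 / 0.3060 = 0.650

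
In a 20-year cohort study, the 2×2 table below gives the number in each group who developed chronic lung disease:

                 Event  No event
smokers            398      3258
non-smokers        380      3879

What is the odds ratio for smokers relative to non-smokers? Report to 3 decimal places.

odds, smokers = 398/3258 = 0.1222
odds, non-smokers = 380/3879 = 0.0980
OR = 0.1222 / 0.0980 = 1.247

1.247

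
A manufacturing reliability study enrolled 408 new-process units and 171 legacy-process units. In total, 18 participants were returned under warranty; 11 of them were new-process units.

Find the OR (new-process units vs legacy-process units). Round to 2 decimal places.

new-process units without the outcome: 408 − 11 = 397
legacy-process units with the outcome: 18 − 11 = 7
legacy-process units without the outcome: 171 − 7 = 164
OR = (11 × 164) / (397 × 7) = 1804/2779 ≈ 0.65

OR: 0.65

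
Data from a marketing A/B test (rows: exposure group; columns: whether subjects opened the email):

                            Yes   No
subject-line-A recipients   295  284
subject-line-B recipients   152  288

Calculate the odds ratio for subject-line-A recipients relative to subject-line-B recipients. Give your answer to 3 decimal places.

odds, subject-line-A recipients = 295/284 = 1.0387
odds, subject-line-B recipients = 152/288 = 0.5278
OR = 1.0387 / 0.5278 = 1.968

OR = 1.968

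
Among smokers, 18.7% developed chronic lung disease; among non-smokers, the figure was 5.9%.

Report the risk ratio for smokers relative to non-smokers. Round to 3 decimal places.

RR = 0.1870 / 0.0590 = 3.169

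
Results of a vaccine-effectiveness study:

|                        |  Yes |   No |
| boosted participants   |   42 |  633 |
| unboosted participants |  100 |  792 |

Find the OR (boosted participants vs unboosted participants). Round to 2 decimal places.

OR = (42 × 792) / (633 × 100) = 33264/63300 ≈ 0.53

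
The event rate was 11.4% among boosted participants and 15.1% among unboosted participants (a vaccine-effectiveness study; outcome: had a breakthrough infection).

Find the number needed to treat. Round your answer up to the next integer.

absolute risk difference = 0.037000
1 / 0.037000 = 27.027 → round up → 28

NNT: 28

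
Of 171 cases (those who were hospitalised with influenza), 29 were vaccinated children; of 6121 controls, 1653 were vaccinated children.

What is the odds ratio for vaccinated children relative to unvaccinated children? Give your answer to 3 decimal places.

OR = (29 × 4468) / (1653 × 142) = 129572/234726 ≈ 0.552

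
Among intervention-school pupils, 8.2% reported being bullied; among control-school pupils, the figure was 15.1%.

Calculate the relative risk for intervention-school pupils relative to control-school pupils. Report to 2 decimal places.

RR = 0.0820 / 0.1510 = 0.54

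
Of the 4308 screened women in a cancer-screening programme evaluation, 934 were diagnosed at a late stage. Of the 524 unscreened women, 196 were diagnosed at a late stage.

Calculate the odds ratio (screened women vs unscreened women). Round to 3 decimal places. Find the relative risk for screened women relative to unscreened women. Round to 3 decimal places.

OR = 0.463; RR = 0.580

OR = (934 × 328) / (3374 × 196) = 306352/661304 ≈ 0.463
risk, screened women = 934/4308 = 0.2168
risk, unscreened women = 196/524 = 0.3740
RR = 0.2168 / 0.3740 = 0.580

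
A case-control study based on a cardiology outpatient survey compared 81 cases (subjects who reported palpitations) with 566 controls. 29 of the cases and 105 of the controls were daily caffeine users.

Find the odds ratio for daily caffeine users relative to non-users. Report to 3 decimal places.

OR = (29 × 461) / (105 × 52) = 13369/5460 ≈ 2.449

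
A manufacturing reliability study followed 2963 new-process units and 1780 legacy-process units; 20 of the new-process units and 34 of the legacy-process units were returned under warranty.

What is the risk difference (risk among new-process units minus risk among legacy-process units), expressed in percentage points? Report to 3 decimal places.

RD ≈ -1.235

risk, new-process units = 20/2963 = 0.00675
risk, legacy-process units = 34/1780 = 0.01910
risk difference = 0.00675 − 0.01910 = -0.01235 → -1.235 percentage points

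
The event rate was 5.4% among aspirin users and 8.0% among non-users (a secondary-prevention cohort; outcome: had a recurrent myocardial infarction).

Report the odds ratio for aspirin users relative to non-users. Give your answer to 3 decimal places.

0.656

odds, aspirin users = 0.0540/0.9460 = 0.0571
odds, non-users = 0.0800/0.9200 = 0.0870
OR = 0.0571 / 0.0870 = 0.656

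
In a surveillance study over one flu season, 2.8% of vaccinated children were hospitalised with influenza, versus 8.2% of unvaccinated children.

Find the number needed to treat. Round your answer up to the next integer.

NNT: 19

absolute risk difference = 0.054000
1 / 0.054000 = 18.519 → round up → 19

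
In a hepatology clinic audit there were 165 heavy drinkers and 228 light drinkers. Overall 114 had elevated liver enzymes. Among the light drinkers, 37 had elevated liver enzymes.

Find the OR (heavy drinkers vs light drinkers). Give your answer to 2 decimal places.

4.52

heavy drinkers with the outcome: 114 − 37 = 77
heavy drinkers without the outcome: 165 − 77 = 88
light drinkers without the outcome: 228 − 37 = 191
odds, heavy drinkers = 77/88 = 0.8750
odds, light drinkers = 37/191 = 0.1937
OR = 0.8750 / 0.1937 = 4.52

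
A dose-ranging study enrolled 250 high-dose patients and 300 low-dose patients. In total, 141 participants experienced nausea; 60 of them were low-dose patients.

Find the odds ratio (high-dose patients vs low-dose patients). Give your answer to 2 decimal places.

OR: 1.92

high-dose patients with the outcome: 141 − 60 = 81
high-dose patients without the outcome: 250 − 81 = 169
low-dose patients without the outcome: 300 − 60 = 240
OR = (81 × 240) / (169 × 60) = 19440/10140 ≈ 1.92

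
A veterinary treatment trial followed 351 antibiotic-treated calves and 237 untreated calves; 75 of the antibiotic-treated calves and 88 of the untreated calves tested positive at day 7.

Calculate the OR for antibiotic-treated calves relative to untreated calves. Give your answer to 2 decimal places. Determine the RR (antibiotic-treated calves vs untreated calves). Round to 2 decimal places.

odds, antibiotic-treated calves = 75/276 = 0.2717
odds, untreated calves = 88/149 = 0.5906
OR = 0.2717 / 0.5906 = 0.46
risk, antibiotic-treated calves = 75/351 = 0.2137
risk, untreated calves = 88/237 = 0.3713
RR = 0.2137 / 0.3713 = 0.58

OR = 0.46; RR = 0.58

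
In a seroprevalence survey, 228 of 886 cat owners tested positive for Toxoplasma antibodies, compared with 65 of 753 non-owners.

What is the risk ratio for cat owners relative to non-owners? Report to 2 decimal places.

RR ≈ 2.98

risk, cat owners = 228/886 = 0.2573
risk, non-owners = 65/753 = 0.0863
RR = 0.2573 / 0.0863 = 2.98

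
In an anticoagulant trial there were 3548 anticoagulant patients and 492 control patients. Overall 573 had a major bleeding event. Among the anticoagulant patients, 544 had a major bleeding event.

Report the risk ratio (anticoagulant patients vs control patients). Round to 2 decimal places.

RR: 2.60

anticoagulant patients without the outcome: 3548 − 544 = 3004
control patients with the outcome: 573 − 544 = 29
control patients without the outcome: 492 − 29 = 463
risk, anticoagulant patients = 544/3548 = 0.1533
risk, control patients = 29/492 = 0.0589
RR = 0.1533 / 0.0589 = 2.60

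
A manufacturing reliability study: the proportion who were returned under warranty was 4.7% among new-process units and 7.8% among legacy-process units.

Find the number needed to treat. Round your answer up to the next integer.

absolute risk difference = 0.031000
1 / 0.031000 = 32.258 → round up → 33

33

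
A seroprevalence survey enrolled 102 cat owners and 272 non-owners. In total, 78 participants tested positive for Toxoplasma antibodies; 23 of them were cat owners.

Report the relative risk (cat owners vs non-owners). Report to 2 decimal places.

cat owners without the outcome: 102 − 23 = 79
non-owners with the outcome: 78 − 23 = 55
non-owners without the outcome: 272 − 55 = 217
risk, cat owners = 23/102 = 0.2255
risk, non-owners = 55/272 = 0.2022
RR = 0.2255 / 0.2022 = 1.12

RR ≈ 1.12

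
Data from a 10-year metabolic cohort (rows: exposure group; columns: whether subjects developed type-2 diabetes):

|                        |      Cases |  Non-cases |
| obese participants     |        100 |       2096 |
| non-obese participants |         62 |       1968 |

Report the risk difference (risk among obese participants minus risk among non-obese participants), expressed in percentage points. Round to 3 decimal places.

risk, obese participants = 100/2196 = 0.04554
risk, non-obese participants = 62/2030 = 0.03054
risk difference = 0.04554 − 0.03054 = 0.01500 → 1.500 percentage points

RD = 1.500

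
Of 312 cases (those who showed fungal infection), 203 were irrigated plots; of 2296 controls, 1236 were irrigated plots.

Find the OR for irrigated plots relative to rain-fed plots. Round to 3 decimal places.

odds, irrigated plots = 203/1236 = 0.1642
odds, rain-fed plots = 109/1060 = 0.1028
OR = 0.1642 / 0.1028 = 1.597

OR = 1.597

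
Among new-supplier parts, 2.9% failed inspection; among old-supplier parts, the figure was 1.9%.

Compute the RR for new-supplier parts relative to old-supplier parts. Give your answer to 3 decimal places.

RR = 0.02900 / 0.01900 = 1.526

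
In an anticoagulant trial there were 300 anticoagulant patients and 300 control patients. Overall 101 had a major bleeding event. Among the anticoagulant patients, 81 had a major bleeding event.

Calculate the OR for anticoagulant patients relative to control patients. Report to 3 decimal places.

anticoagulant patients without the outcome: 300 − 81 = 219
control patients with the outcome: 101 − 81 = 20
control patients without the outcome: 300 − 20 = 280
OR = (81 × 280) / (219 × 20) = 22680/4380 ≈ 5.178

5.178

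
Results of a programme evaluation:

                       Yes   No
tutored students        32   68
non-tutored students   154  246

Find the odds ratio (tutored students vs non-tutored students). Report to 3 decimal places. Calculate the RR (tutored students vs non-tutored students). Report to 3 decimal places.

OR = (32 × 246) / (68 × 154) = 7872/10472 ≈ 0.752
risk, tutored students = 32/100 = 0.3200
risk, non-tutored students = 154/400 = 0.3850
RR = 0.3200 / 0.3850 = 0.831

OR = 0.752; RR = 0.831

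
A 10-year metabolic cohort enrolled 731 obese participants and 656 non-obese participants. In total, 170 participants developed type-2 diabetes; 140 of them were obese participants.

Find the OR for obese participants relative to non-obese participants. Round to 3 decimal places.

OR ≈ 4.943

obese participants without the outcome: 731 − 140 = 591
non-obese participants with the outcome: 170 − 140 = 30
non-obese participants without the outcome: 656 − 30 = 626
OR = (140 × 626) / (591 × 30) = 87640/17730 ≈ 4.943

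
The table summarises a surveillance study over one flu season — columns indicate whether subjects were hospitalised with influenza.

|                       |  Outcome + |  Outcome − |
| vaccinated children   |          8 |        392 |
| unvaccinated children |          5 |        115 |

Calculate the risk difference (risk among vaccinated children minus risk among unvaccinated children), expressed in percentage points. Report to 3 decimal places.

-2.167

risk, vaccinated children = 8/400 = 0.02000
risk, unvaccinated children = 5/120 = 0.04167
risk difference = 0.02000 − 0.04167 = -0.02167 → -2.167 percentage points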